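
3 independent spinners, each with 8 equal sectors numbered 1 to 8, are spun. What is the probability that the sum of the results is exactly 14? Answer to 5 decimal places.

0.09375

There are 8^3 = 512 equally likely outcomes.
The number of ordered 3-tuples from {1,…,8} summing to 14 is 48.
P(sum = 14) = 48/512 = 3/32 ≈ 0.09375.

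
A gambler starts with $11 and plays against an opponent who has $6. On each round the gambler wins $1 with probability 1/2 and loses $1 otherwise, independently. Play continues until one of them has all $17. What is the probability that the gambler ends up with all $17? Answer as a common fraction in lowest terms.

With a fair step, P(i) = ½P(i−1) + ½P(i+1) with P(0)=0, P(17)=1 has the linear solution P(i) = i/17.
P(11) = 11/17.

11/17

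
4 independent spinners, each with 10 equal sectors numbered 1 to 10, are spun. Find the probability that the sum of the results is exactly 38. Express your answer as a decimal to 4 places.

0.0010

There are 10^4 = 10000 equally likely outcomes.
The number of ordered 4-tuples from {1,…,10} summing to 38 is 10.
P(sum = 38) = 10/10000 = 1/1000 ≈ 0.0010.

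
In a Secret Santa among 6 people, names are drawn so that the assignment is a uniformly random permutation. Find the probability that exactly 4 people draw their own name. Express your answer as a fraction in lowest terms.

Choose which 4 of the 6 are fixed: C(6,4) = 15 ways.
The remaining 2 must have no fixed point: D(2) = 1.
P = 15·1/720 = 1/48.

1/48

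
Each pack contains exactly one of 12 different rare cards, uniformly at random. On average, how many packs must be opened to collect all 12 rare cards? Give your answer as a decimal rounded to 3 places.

After i distinct types are collected, each trial gives a new one with probability (12−i)/12, so the expected wait for the next new type is 12/(12−i).
E = 12/12 + 12/11 + 12/10 + 12/9 + 12/8 + 12/7 + 12/6 + 12/5 + 12/4 + 12/3 + 12/2 + 12/1 = 86021/2310 ≈ 37.239.

37.239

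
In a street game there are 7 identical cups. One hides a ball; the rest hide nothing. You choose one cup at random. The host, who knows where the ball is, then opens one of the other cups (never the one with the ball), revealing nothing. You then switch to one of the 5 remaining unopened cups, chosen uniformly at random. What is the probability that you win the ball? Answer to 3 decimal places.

Your original cup holds the ball with probability 1/7, so the other 6 collectively hold it with probability 6/7.
The host can always find an empty cup to open, so this doesn't change that 6/7; it is now spread over the 5 remaining unopened cups.
P(win by switching) = (6/7) · (1/5) = 6/35 ≈ 0.171.

0.171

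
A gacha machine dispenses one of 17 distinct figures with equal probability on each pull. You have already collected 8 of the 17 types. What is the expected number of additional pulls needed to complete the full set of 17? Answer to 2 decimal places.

Starting from 8 distinct types, each trial gives a new one with probability (17−i)/17 when i types are held, so the wait for the next new type is 17/(17−i).
E = 17/9 + 17/8 + 17/7 + 17/6 + 17/5 + 17/4 + 17/3 + 17/2 + 17/1 = 121193/2520 ≈ 48.09.

48.09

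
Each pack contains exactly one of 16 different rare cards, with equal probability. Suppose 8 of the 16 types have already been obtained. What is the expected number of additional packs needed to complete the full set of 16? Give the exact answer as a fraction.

Starting from 8 distinct types, each trial gives a new one with probability (16−i)/16 when i types are held, so the wait for the next new type is 16/(16−i).
E = 16/8 + 16/7 + 16/6 + 16/5 + 16/4 + 16/3 + 16/2 + 16/1 = 1522/35.

1522/35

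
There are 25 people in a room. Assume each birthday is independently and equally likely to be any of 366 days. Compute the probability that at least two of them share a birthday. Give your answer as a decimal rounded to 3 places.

0.568

It's easier to compute the probability that all 25 are distinct.
P(all distinct) = 366/366 · 365/366 · ··· · 342/366 ≈ 0.432.
So the probability of at least one match is 1 − 0.432 = 0.568.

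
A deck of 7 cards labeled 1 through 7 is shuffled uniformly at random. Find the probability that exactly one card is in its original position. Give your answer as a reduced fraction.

Choose which one is fixed: C(7,1) = 7 ways.
The remaining 6 must have no fixed point: D(6) = 265.
P = 7·265/5040 = 53/144.

53/144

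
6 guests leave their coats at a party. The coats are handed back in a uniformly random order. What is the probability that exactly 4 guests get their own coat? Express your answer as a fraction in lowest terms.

1/48

Choose which 4 of the 6 are fixed: C(6,4) = 15 ways.
The remaining 2 must have no fixed point: D(2) = 1.
P = 15·1/720 = 1/48.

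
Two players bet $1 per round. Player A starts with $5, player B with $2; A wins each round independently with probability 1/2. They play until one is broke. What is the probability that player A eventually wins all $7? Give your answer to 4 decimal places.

0.7143

With a fair step, P(i) = ½P(i−1) + ½P(i+1) with P(0)=0, P(7)=1 has the linear solution P(i) = i/7.
P(5) = 5/7 ≈ 0.7143.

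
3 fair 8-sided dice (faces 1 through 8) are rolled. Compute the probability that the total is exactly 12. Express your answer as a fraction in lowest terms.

23/256

There are 8^3 = 512 equally likely outcomes.
The number of ordered 3-tuples from {1,…,8} summing to 12 is 46.
P(sum = 12) = 46/512 = 23/256.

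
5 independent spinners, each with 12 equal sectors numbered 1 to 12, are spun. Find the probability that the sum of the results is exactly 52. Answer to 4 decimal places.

There are 12^5 = 248832 equally likely outcomes.
The number of ordered 5-tuples from {1,…,12} summing to 52 is 495.
P(sum = 52) = 495/248832 = 55/27648 ≈ 0.0020.

0.0020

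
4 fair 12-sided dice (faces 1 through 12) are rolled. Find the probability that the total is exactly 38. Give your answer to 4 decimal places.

There are 12^4 = 20736 equally likely outcomes.
The number of ordered 4-tuples from {1,…,12} summing to 38 is 286.
P(sum = 38) = 286/20736 = 143/10368 ≈ 0.0138.

0.0138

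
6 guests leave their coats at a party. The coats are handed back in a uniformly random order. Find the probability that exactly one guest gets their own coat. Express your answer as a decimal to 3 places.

Choose which one is fixed: C(6,1) = 6 ways.
The remaining 5 must have no fixed point: D(5) = 44.
P = 6·44/720 = 11/30 ≈ 0.367.

0.367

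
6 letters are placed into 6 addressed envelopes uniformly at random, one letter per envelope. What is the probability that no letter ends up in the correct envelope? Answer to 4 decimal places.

This is the derangement probability: permutations of 6 with no fixed point.
D(6) = 6! · (1 − 1/1! + 1/2! − ··· + (−1)^6/6!) = 265.
P = 265/720 = 53/144 ≈ 0.3681.

0.3681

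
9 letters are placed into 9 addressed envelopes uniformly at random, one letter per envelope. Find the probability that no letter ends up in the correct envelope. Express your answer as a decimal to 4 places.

0.3679

This is the derangement probability: permutations of 9 with no fixed point.
D(9) = 9! · (1 − 1/1! + 1/2! − ··· + (−1)^9/9!) = 133496.
P = 133496/362880 = 16687/45360 ≈ 0.3679.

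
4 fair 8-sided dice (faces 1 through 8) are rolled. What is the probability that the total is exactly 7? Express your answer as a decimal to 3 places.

0.005

There are 8^4 = 4096 equally likely outcomes.
The number of ordered 4-tuples from {1,…,8} summing to 7 is 20.
P(sum = 7) = 20/4096 = 5/1024 ≈ 0.005.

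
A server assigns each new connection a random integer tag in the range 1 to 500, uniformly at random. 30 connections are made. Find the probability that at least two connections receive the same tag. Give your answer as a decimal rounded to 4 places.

It's easier to compute the probability that all 30 are distinct.
P(all distinct) = 500/500 · 499/500 · ··· · 471/500 ≈ 0.4116.
So the probability of at least one match is 1 − 0.4116 = 0.5884.

0.5884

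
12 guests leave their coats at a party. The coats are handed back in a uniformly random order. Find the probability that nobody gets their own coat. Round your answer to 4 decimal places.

This is the derangement probability: permutations of 12 with no fixed point.
D(12) = 12! · (1 − 1/1! + 1/2! − ··· + (−1)^12/12!) = 176214841.
P = 176214841/479001600 = 16019531/43545600 ≈ 0.3679.

0.3679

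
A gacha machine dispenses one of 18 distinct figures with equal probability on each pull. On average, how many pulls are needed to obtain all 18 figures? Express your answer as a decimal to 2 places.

62.91

After i distinct types are collected, each trial gives a new one with probability (18−i)/18, so the expected wait for the next new type is 18/(18−i).
E = 18/18 + 18/17 + 18/16 + 18/15 + 18/14 + 18/13 + 18/12 + 18/11 + 18/10 + 18/9 + 18/8 + 18/7 + 18/6 + 18/5 + 18/4 + 18/3 + 18/2 + 18/1 = 42822903/680680 ≈ 62.91.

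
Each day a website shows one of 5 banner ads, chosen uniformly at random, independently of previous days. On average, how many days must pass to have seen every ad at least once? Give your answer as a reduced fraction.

After i distinct types are collected, each trial gives a new one with probability (5−i)/5, so the expected wait for the next new type is 5/(5−i).
E = 5/5 + 5/4 + 5/3 + 5/2 + 5/1 = 137/12.

137/12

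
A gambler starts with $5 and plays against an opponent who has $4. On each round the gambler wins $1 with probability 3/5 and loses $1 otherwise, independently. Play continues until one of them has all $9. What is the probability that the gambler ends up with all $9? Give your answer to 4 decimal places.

0.8915

Let r = q/p = (2/5)/(3/5) = 2/3. The recurrence P(i) = p·P(i+1) + q·P(i−1) with P(0)=0, P(9)=1 gives P(i) = (1 − r^i)/(1 − r^9).
P(5) = (1 − (2/3)^5) / (1 − (2/3)^9) = 17091/19171 ≈ 0.8915.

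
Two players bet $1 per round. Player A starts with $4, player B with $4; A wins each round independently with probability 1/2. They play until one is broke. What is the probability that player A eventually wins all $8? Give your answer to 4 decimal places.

With a fair step, P(i) = ½P(i−1) + ½P(i+1) with P(0)=0, P(8)=1 has the linear solution P(i) = i/8.
P(4) = 4/8 = 1/2 ≈ 0.5000.

0.5000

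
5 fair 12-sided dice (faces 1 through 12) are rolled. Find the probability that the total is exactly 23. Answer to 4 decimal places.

There are 12^5 = 248832 equally likely outcomes.
The number of ordered 5-tuples from {1,…,12} summing to 23 is 6265.
P(sum = 23) = 6265/248832 ≈ 0.0252.

0.0252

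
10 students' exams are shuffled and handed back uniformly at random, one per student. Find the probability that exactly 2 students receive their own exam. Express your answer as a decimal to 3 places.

Choose which 2 of the 10 are fixed: C(10,2) = 45 ways.
The remaining 8 must have no fixed point: D(8) = 14833.
P = 45·14833/3628800 = 2119/11520 ≈ 0.184.

0.184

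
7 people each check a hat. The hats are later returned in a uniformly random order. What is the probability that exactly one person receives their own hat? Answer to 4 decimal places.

Choose which one is fixed: C(7,1) = 7 ways.
The remaining 6 must have no fixed point: D(6) = 265.
P = 7·265/5040 = 53/144 ≈ 0.3681.

0.3681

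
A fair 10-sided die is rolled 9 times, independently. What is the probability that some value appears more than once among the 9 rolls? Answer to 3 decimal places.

P(all 9 different) = 10/10 · 9/10 · ··· · 2/10 ≈ 0.004.
P(at least two equal) = 1 − 0.004 = 0.996.

0.996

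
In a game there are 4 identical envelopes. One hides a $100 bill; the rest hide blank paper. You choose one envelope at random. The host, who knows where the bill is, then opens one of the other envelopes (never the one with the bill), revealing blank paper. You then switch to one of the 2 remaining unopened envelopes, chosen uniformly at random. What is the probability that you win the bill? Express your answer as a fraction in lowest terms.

Your original envelope holds the bill with probability 1/4, so the other 3 collectively hold it with probability 3/4.
The host can always find an empty envelope to open, so this doesn't change that 3/4; it is now spread over the 2 remaining unopened envelopes.
P(win by switching) = (3/4) · (1/2) = 3/8.

3/8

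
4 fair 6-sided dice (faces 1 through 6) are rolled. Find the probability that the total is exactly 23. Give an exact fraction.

There are 6^4 = 1296 equally likely outcomes.
The number of ordered 4-tuples from {1,…,6} summing to 23 is 4.
P(sum = 23) = 4/1296 = 1/324.

1/324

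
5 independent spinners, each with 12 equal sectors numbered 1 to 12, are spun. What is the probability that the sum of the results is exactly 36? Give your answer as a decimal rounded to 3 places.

0.046

There are 12^5 = 248832 equally likely outcomes.
The number of ordered 5-tuples from {1,…,12} summing to 36 is 11385.
P(sum = 36) = 11385/248832 = 1265/27648 ≈ 0.046.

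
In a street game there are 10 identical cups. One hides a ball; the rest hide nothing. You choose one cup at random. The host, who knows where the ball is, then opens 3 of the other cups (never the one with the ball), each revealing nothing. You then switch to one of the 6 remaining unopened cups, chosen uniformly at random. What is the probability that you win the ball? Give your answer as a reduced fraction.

3/20

Your original cup holds the ball with probability 1/10, so the other 9 collectively hold it with probability 9/10.
The host can always find 3 empty cups to open, so the reveals don't change that 9/10; it is now spread over the 6 remaining unopened cups.
P(win by switching) = (9/10) · (1/6) = 3/20.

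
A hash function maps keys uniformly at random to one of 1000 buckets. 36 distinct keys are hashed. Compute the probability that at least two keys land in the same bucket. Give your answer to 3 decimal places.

0.471

It's easier to compute the probability that all 36 are distinct.
P(all distinct) = 1000/1000 · 999/1000 · ··· · 965/1000 ≈ 0.529.
So the probability of at least one match is 1 − 0.529 = 0.471.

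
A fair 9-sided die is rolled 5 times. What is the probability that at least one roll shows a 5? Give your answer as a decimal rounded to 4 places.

0.4451

P(no roll shows a 5) = (8/9)^5 ≈ 0.5549.
P(at least one) = 1 − 0.5549 = 0.4451.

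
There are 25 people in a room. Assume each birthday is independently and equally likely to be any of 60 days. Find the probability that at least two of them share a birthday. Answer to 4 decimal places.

It's easier to compute the probability that all 25 are distinct.
P(all distinct) = 60/60 · 59/60 · ··· · 36/60 ≈ 0.0028.
So the probability of at least one match is 1 − 0.0028 = 0.9972.

0.9972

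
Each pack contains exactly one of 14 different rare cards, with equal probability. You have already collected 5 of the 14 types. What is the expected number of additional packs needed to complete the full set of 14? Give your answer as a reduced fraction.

7129/180

Starting from 5 distinct types, each trial gives a new one with probability (14−i)/14 when i types are held, so the wait for the next new type is 14/(14−i).
E = 14/9 + 14/8 + 14/7 + 14/6 + 14/5 + 14/4 + 14/3 + 14/2 + 14/1 = 7129/180.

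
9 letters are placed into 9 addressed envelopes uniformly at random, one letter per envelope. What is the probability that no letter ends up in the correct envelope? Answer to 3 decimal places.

This is the derangement probability: permutations of 9 with no fixed point.
D(9) = 9! · (1 − 1/1! + 1/2! − ··· + (−1)^9/9!) = 133496.
P = 133496/362880 = 16687/45360 ≈ 0.368.

0.368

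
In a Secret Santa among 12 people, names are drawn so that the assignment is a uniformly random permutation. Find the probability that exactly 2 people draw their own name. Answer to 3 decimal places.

0.184

Choose which 2 of the 12 are fixed: C(12,2) = 66 ways.
The remaining 10 must have no fixed point: D(10) = 1334961.
P = 66·1334961/479001600 = 16481/89600 ≈ 0.184.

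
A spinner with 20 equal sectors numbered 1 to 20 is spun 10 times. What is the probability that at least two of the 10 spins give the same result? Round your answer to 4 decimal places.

P(all 10 different) = 20/20 · 19/20 · ··· · 11/20 ≈ 0.0655.
P(at least two equal) = 1 − 0.0655 = 0.9345.

0.9345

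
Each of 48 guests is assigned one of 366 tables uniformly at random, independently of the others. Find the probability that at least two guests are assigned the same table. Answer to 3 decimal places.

It's easier to compute the probability that all 48 are distinct.
P(all distinct) = 366/366 · 365/366 · ··· · 319/366 ≈ 0.040.
So the probability of at least one match is 1 − 0.040 = 0.960.

0.960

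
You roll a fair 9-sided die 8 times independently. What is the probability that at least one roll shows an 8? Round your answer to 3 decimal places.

0.610

P(no roll shows an 8) = (8/9)^8 ≈ 0.390.
P(at least one) = 1 − 0.390 = 0.610.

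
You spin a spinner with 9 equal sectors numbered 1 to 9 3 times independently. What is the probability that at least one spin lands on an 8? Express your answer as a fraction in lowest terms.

217/729

P(no spin lands on an 8) = (8/9)^3 = 512/729.
P(at least one) = 1 − 512/729 = 217/729.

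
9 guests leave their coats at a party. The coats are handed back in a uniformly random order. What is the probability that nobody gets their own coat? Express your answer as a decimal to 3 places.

0.368

This is the derangement probability: permutations of 9 with no fixed point.
D(9) = 9! · (1 − 1/1! + 1/2! − ··· + (−1)^9/9!) = 133496.
P = 133496/362880 = 16687/45360 ≈ 0.368.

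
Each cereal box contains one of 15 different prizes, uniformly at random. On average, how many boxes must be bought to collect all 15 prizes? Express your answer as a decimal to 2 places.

49.77

After i distinct types are collected, each trial gives a new one with probability (15−i)/15, so the expected wait for the next new type is 15/(15−i).
E = 15/15 + 15/14 + 15/13 + 15/12 + 15/11 + 15/10 + 15/9 + 15/8 + 15/7 + 15/6 + 15/5 + 15/4 + 15/3 + 15/2 + 15/1 = 1195757/24024 ≈ 49.77.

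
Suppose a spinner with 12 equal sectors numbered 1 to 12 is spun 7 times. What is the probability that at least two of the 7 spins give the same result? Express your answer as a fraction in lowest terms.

P(all 7 different) = 12/12 · 11/12 · ··· · 6/12 = 385/3456.
P(at least two equal) = 1 − 385/3456 = 3071/3456.

3071/3456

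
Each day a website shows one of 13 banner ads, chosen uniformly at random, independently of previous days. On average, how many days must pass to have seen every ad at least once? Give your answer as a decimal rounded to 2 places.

After i distinct types are collected, each trial gives a new one with probability (13−i)/13, so the expected wait for the next new type is 13/(13−i).
E = 13/13 + 13/12 + 13/11 + 13/10 + 13/9 + 13/8 + 13/7 + 13/6 + 13/5 + 13/4 + 13/3 + 13/2 + 13/1 = 1145993/27720 ≈ 41.34.

41.34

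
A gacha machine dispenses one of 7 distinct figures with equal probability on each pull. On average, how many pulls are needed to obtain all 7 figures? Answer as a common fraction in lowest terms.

After i distinct types are collected, each trial gives a new one with probability (7−i)/7, so the expected wait for the next new type is 7/(7−i).
E = 7/7 + 7/6 + 7/5 + 7/4 + 7/3 + 7/2 + 7/1 = 363/20.

363/20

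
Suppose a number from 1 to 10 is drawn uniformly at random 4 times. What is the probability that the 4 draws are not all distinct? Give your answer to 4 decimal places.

0.4960

P(all 4 different) = 10/10 · 9/10 · ··· · 7/10 ≈ 0.5040.
P(at least two equal) = 1 − 0.5040 = 0.4960.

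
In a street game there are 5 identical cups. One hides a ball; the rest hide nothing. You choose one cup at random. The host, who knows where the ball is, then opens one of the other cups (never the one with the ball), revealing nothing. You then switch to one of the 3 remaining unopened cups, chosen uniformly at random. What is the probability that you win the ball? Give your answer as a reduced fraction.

4/15

Your original cup holds the ball with probability 1/5, so the other 4 collectively hold it with probability 4/5.
The host can always find an empty cup to open, so this doesn't change that 4/5; it is now spread over the 3 remaining unopened cups.
P(win by switching) = (4/5) · (1/3) = 4/15.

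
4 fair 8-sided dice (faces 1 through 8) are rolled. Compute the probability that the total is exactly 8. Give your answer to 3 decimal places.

There are 8^4 = 4096 equally likely outcomes.
The number of ordered 4-tuples from {1,…,8} summing to 8 is 35.
P(sum = 8) = 35/4096 ≈ 0.009.

0.009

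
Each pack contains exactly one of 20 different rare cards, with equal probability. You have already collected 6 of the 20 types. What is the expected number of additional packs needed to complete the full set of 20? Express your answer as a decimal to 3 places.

65.031

Starting from 6 distinct types, each trial gives a new one with probability (20−i)/20 when i types are held, so the wait for the next new type is 20/(20−i).
E = 20/14 + 20/13 + 20/12 + 20/11 + 20/10 + 20/9 + 20/8 + 20/7 + 20/6 + 20/5 + 20/4 + 20/3 + 20/2 + 20/1 = 1171733/18018 ≈ 65.031.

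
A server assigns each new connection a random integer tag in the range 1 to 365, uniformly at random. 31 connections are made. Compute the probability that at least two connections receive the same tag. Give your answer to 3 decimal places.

It's easier to compute the probability that all 31 are distinct.
P(all distinct) = 365/365 · 364/365 · ··· · 335/365 ≈ 0.270.
So the probability of at least one match is 1 − 0.270 = 0.730.

0.730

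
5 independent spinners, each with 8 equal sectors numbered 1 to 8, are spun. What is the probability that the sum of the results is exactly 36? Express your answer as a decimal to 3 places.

0.002

There are 8^5 = 32768 equally likely outcomes.
The number of ordered 5-tuples from {1,…,8} summing to 36 is 70.
P(sum = 36) = 70/32768 = 35/16384 ≈ 0.002.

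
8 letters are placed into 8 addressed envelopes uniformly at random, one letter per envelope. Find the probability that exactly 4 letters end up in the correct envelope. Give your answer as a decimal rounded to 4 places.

Choose which 4 of the 8 are fixed: C(8,4) = 70 ways.
The remaining 4 must have no fixed point: D(4) = 9.
P = 70·9/40320 = 1/64 ≈ 0.0156.

0.0156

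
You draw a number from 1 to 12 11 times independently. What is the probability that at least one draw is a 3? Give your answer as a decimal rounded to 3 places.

0.616

P(no draw is a 3) = (11/12)^11 ≈ 0.384.
P(at least one) = 1 − 0.384 = 0.616.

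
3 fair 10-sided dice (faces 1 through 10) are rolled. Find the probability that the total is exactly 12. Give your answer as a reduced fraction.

11/200

There are 10^3 = 1000 equally likely outcomes.
The number of ordered 3-tuples from {1,…,10} summing to 12 is 55.
P(sum = 12) = 55/1000 = 11/200.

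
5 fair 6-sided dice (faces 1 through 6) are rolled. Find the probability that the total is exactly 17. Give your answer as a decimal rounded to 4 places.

0.1003

There are 6^5 = 7776 equally likely outcomes.
The number of ordered 5-tuples from {1,…,6} summing to 17 is 780.
P(sum = 17) = 780/7776 = 65/648 ≈ 0.1003.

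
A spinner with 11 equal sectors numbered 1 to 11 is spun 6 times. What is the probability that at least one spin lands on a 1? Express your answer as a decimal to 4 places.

0.4355

P(no spin lands on a 1) = (10/11)^6 ≈ 0.5645.
P(at least one) = 1 − 0.5645 = 0.4355.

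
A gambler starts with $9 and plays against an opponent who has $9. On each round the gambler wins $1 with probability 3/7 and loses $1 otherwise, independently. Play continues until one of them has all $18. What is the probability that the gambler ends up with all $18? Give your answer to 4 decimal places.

Let r = q/p = (4/7)/(3/7) = 4/3. The recurrence P(i) = p·P(i+1) + q·P(i−1) with P(0)=0, P(18)=1 gives P(i) = (1 − r^i)/(1 − r^18).
P(9) = (1 − (4/3)^9) / (1 − (4/3)^18) = 19683/281827 ≈ 0.0698.

0.0698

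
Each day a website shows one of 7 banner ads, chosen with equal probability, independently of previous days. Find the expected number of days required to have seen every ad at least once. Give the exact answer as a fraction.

After i distinct types are collected, each trial gives a new one with probability (7−i)/7, so the expected wait for the next new type is 7/(7−i).
E = 7/7 + 7/6 + 7/5 + 7/4 + 7/3 + 7/2 + 7/1 = 363/20.

363/20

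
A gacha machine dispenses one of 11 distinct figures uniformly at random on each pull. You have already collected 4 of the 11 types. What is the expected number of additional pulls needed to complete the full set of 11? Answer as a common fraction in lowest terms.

Starting from 4 distinct types, each trial gives a new one with probability (11−i)/11 when i types are held, so the wait for the next new type is 11/(11−i).
E = 11/7 + 11/6 + 11/5 + 11/4 + 11/3 + 11/2 + 11/1 = 3993/140.

3993/140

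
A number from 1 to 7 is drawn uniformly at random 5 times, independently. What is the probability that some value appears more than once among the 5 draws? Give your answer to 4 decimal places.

0.8501

P(all 5 different) = 7/7 · 6/7 · ··· · 3/7 ≈ 0.1499.
P(at least two equal) = 1 − 0.1499 = 0.8501.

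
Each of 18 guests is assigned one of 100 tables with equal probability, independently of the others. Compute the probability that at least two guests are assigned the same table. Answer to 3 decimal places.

It's easier to compute the probability that all 18 are distinct.
P(all distinct) = 100/100 · 99/100 · ··· · 83/100 ≈ 0.196.
So the probability of at least one match is 1 − 0.196 = 0.804.

0.804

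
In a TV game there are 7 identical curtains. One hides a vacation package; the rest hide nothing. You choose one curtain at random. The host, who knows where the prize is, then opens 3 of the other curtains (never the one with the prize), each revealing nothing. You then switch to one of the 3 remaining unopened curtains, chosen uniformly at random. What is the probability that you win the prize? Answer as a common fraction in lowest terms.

2/7

Your original curtain holds the prize with probability 1/7, so the other 6 collectively hold it with probability 6/7.
The host can always find 3 empty curtains to open, so the reveals don't change that 6/7; it is now spread over the 3 remaining unopened curtains.
P(win by switching) = (6/7) · (1/3) = 2/7.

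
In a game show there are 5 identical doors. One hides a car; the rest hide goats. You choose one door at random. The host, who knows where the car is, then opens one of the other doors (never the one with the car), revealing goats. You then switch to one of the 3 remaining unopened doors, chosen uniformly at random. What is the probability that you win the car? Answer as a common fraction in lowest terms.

Your original door holds the car with probability 1/5, so the other 4 collectively hold it with probability 4/5.
The host can always find an empty door to open, so this doesn't change that 4/5; it is now spread over the 3 remaining unopened doors.
P(win by switching) = (4/5) · (1/3) = 4/15.

4/15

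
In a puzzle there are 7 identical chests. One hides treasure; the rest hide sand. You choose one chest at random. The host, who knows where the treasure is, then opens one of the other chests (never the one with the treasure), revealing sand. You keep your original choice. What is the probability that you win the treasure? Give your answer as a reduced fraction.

The host can always open an empty chest regardless of your choice, so this gives no information about your original chest.
P(win by staying) = 1/7.

1/7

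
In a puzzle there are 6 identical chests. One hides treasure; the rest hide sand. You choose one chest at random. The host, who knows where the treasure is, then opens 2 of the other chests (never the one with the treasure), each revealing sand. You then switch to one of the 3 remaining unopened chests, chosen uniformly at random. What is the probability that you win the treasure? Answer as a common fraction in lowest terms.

5/18

Your original chest holds the treasure with probability 1/6, so the other 5 collectively hold it with probability 5/6.
The host can always find 2 empty chests to open, so the reveals don't change that 5/6; it is now spread over the 3 remaining unopened chests.
P(win by switching) = (5/6) · (1/3) = 5/18.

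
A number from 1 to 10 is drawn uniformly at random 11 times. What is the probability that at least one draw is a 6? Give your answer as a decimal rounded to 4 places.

P(no draw is a 6) = (9/10)^11 ≈ 0.3138.
P(at least one) = 1 − 0.3138 = 0.6862.

0.6862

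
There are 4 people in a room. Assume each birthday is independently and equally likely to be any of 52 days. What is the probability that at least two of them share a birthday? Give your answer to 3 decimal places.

It's easier to compute the probability that all 4 are distinct.
P(all distinct) = 52/52 · 51/52 · ··· · 49/52 ≈ 0.889.
So the probability of at least one match is 1 − 0.889 = 0.111.

0.111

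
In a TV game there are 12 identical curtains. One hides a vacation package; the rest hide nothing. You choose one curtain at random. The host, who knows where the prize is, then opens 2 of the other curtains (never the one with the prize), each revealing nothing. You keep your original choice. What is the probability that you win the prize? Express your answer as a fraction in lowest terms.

The host can always open 2 empty curtains regardless of your choice, so the reveals give no information about your original curtain.
P(win by staying) = 1/12.

1/12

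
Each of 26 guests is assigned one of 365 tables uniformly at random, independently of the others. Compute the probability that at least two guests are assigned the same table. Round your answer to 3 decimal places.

0.598

It's easier to compute the probability that all 26 are distinct.
P(all distinct) = 365/365 · 364/365 · ··· · 340/365 ≈ 0.402.
So the probability of at least one match is 1 − 0.402 = 0.598.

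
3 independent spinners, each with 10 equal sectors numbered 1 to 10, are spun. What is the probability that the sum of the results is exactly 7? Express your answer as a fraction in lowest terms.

3/200

There are 10^3 = 1000 equally likely outcomes.
The number of ordered 3-tuples from {1,…,10} summing to 7 is 15.
P(sum = 7) = 15/1000 = 3/200.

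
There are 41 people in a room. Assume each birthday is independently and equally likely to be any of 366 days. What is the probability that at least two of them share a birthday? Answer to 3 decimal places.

It's easier to compute the probability that all 41 are distinct.
P(all distinct) = 366/366 · 365/366 · ··· · 326/366 ≈ 0.097.
So the probability of at least one match is 1 − 0.097 = 0.903.

0.903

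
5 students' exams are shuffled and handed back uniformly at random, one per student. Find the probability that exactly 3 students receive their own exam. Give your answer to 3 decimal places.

0.083

Choose which 3 of the 5 are fixed: C(5,3) = 10 ways.
The remaining 2 must have no fixed point: D(2) = 1.
P = 10·1/120 = 1/12 ≈ 0.083.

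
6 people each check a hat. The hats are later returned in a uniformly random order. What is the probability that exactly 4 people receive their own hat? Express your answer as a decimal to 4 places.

0.0208

Choose which 4 of the 6 are fixed: C(6,4) = 15 ways.
The remaining 2 must have no fixed point: D(2) = 1.
P = 15·1/720 = 1/48 ≈ 0.0208.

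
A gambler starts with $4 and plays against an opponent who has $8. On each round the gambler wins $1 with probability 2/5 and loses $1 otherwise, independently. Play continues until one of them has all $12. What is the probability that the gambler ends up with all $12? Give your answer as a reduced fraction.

Let r = q/p = (3/5)/(2/5) = 3/2. The recurrence P(i) = p·P(i+1) + q·P(i−1) with P(0)=0, P(12)=1 gives P(i) = (1 − r^i)/(1 − r^12).
P(4) = (1 − (3/2)^4) / (1 − (3/2)^12) = 256/8113.

256/8113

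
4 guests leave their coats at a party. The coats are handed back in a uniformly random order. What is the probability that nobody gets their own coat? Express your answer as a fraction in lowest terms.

This is the derangement probability: permutations of 4 with no fixed point.
D(4) = 4! · (1 − 1/1! + 1/2! − ··· + (−1)^4/4!) = 9.
P = 9/24 = 3/8.

3/8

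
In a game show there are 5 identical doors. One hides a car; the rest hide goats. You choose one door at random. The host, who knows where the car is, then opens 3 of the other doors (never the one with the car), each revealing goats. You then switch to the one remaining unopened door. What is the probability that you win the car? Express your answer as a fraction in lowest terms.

4/5

Your original door holds the car with probability 1/5, so the other 4 collectively hold it with probability 4/5.
The host can always find 3 empty doors to open, so the reveals don't change that 4/5; it is now spread over the 1 remaining unopened door.
P(win by switching) = (4/5) · (1/1) = 4/5.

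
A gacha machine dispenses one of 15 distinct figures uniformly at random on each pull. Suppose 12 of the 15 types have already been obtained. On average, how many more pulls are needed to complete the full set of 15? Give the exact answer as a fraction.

Starting from 12 distinct types, each trial gives a new one with probability (15−i)/15 when i types are held, so the wait for the next new type is 15/(15−i).
E = 15/3 + 15/2 + 15/1 = 55/2.

55/2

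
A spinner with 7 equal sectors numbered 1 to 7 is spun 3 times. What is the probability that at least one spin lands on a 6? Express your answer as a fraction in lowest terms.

P(no spin lands on a 6) = (6/7)^3 = 216/343.
P(at least one) = 1 − 216/343 = 127/343.

127/343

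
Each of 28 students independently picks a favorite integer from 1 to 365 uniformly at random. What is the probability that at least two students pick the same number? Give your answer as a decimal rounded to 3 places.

0.654

It's easier to compute the probability that all 28 are distinct.
P(all distinct) = 365/365 · 364/365 · ··· · 338/365 ≈ 0.346.
So the probability of at least one match is 1 − 0.346 = 0.654.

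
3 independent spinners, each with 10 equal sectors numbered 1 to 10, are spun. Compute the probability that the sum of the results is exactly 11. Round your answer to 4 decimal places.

There are 10^3 = 1000 equally likely outcomes.
The number of ordered 3-tuples from {1,…,10} summing to 11 is 45.
P(sum = 11) = 45/1000 = 9/200 ≈ 0.0450.

0.0450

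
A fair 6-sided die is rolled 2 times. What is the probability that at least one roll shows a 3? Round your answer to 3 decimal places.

0.306

P(no roll shows a 3) = (5/6)^2 ≈ 0.694.
P(at least one) = 1 − 0.694 = 0.306.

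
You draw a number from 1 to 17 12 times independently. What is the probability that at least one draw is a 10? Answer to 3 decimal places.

0.517

P(no draw is a 10) = (16/17)^12 ≈ 0.483.
P(at least one) = 1 − 0.483 = 0.517.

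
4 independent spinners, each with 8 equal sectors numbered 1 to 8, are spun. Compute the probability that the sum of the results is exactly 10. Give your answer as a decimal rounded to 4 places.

0.0205

There are 8^4 = 4096 equally likely outcomes.
The number of ordered 4-tuples from {1,…,8} summing to 10 is 84.
P(sum = 10) = 84/4096 = 21/1024 ≈ 0.0205.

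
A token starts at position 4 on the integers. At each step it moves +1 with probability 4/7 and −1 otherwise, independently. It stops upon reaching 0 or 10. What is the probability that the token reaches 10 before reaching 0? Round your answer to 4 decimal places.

0.7244

Let r = q/p = (3/7)/(4/7) = 3/4. The recurrence P(i) = p·P(i+1) + q·P(i−1) with P(0)=0, P(10)=1 gives P(i) = (1 − r^i)/(1 − r^10).
P(4) = (1 − (3/4)^4) / (1 − (3/4)^10) = 102400/141361 ≈ 0.7244.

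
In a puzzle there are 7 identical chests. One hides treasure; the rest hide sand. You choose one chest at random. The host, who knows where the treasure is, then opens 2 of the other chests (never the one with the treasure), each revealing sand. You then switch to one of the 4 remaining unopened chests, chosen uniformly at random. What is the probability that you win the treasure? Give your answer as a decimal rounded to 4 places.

Your original chest holds the treasure with probability 1/7, so the other 6 collectively hold it with probability 6/7.
The host can always find 2 empty chests to open, so the reveals don't change that 6/7; it is now spread over the 4 remaining unopened chests.
P(win by switching) = (6/7) · (1/4) = 3/14 ≈ 0.2143.

0.2143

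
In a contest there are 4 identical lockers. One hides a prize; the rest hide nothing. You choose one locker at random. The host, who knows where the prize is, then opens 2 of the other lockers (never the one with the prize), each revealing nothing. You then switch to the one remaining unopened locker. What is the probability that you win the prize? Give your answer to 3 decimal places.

Your original locker holds the prize with probability 1/4, so the other 3 collectively hold it with probability 3/4.
The host can always find 2 empty lockers to open, so the reveals don't change that 3/4; it is now spread over the 1 remaining unopened locker.
P(win by switching) = (3/4) · (1/1) = 3/4 ≈ 0.750.

0.750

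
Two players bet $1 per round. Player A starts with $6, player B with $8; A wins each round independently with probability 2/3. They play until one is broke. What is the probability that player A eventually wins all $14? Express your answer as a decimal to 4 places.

Let r = q/p = (1/3)/(2/3) = 1/2. The recurrence P(i) = p·P(i+1) + q·P(i−1) with P(0)=0, P(14)=1 gives P(i) = (1 − r^i)/(1 − r^14).
P(6) = (1 − (1/2)^6) / (1 − (1/2)^14) = 5376/5461 ≈ 0.9844.

0.9844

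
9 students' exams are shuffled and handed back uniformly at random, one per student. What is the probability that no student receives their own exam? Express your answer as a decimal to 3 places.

0.368

This is the derangement probability: permutations of 9 with no fixed point.
D(9) = 9! · (1 − 1/1! + 1/2! − ··· + (−1)^9/9!) = 133496.
P = 133496/362880 = 16687/45360 ≈ 0.368.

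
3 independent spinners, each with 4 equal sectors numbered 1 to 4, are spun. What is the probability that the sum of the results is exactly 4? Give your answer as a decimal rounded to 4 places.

There are 4^3 = 64 equally likely outcomes.
The number of ordered 3-tuples from {1,…,4} summing to 4 is 3.
P(sum = 4) = 3/64 ≈ 0.0469.

0.0469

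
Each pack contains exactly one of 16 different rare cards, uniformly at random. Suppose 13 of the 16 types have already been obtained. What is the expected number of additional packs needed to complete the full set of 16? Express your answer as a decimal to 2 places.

29.33

Starting from 13 distinct types, each trial gives a new one with probability (16−i)/16 when i types are held, so the wait for the next new type is 16/(16−i).
E = 16/3 + 16/2 + 16/1 = 88/3 ≈ 29.33.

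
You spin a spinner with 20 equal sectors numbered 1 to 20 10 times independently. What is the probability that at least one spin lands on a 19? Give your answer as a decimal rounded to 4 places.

0.4013

P(no spin lands on a 19) = (19/20)^10 ≈ 0.5987.
P(at least one) = 1 − 0.5987 = 0.4013.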